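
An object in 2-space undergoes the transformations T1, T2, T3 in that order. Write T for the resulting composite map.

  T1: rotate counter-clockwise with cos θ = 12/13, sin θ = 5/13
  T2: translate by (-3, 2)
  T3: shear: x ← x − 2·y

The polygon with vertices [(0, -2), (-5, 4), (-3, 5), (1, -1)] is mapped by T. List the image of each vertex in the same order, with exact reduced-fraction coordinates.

image vertices: (-33/13, 2/13), (-217/13, 49/13), (-242/13, 71/13), (-60/13, 19/13)

T1 rotate counter-clockwise with cos θ = 12/13, sin θ = 5/13: (0, -2) → (10/13, -24/13); (-5, 4) → (-80/13, 23/13); (-3, 5) → (-61/13, 45/13); (1, -1) → (17/13, -7/13)
T2 translate by (-3, 2): (10/13, -24/13) → (-29/13, 2/13); (-80/13, 23/13) → (-119/13, 49/13); (-61/13, 45/13) → (-100/13, 71/13); (17/13, -7/13) → (-22/13, 19/13)
T3 shear: x ← x − 2·y: (-29/13, 2/13) → (-33/13, 2/13); (-119/13, 49/13) → (-217/13, 49/13); (-100/13, 71/13) → (-242/13, 71/13); (-22/13, 19/13) → (-60/13, 19/13)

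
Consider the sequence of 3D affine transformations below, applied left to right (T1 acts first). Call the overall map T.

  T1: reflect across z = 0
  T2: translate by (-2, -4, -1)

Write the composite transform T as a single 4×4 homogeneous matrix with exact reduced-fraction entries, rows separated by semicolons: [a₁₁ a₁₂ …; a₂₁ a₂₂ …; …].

T1 = [1 0 0 0; 0 1 0 0; 0 0 -1 0; 0 0 0 1]
T2·T1 = [1 0 0 -2; 0 1 0 -4; 0 0 -1 -1; 0 0 0 1]

T = [1 0 0 -2; 0 1 0 -4; 0 0 -1 -1; 0 0 0 1]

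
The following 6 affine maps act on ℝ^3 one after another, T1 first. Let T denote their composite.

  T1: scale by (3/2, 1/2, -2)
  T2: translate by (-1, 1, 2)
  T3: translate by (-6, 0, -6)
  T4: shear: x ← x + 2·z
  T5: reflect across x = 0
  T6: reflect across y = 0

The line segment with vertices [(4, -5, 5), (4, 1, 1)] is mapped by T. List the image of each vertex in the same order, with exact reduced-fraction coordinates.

image vertices: (29, 3/2, -14), (13, -3/2, -6)

T1 scale by (3/2, 1/2, -2): (4, -5, 5) → (6, -5/2, -10); (4, 1, 1) → (6, 1/2, -2)
T2 translate by (-1, 1, 2): (6, -5/2, -10) → (5, -3/2, -8); (6, 1/2, -2) → (5, 3/2, 0)
T3 translate by (-6, 0, -6): (5, -3/2, -8) → (-1, -3/2, -14); (5, 3/2, 0) → (-1, 3/2, -6)
T4 shear: x ← x + 2·z: (-1, -3/2, -14) → (-29, -3/2, -14); (-1, 3/2, -6) → (-13, 3/2, -6)
T5 reflect across x = 0: (-29, -3/2, -14) → (29, -3/2, -14); (-13, 3/2, -6) → (13, 3/2, -6)
T6 reflect across y = 0: (29, -3/2, -14) → (29, 3/2, -14); (13, 3/2, -6) → (13, -3/2, -6)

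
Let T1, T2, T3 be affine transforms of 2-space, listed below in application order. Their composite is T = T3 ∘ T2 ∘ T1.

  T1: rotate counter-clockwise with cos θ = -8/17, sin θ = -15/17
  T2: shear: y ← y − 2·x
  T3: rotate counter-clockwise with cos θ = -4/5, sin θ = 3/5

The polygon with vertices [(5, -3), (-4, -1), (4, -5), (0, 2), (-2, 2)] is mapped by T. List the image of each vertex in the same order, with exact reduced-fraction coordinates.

image vertices: (-1/5, -43/5), (-2, -1), (-154/85, -1097/85), (108/85, 394/85), (10/17, 90/17)

T1 rotate counter-clockwise with cos θ = -8/17, sin θ = -15/17: (5, -3) → (-5, -3); (-4, -1) → (1, 4); (4, -5) → (-107/17, -20/17); (0, 2) → (30/17, -16/17); (-2, 2) → (46/17, 14/17)
T2 shear: y ← y − 2·x: (-5, -3) → (-5, 7); (1, 4) → (1, 2); (-107/17, -20/17) → (-107/17, 194/17); (30/17, -16/17) → (30/17, -76/17); (46/17, 14/17) → (46/17, -78/17)
T3 rotate counter-clockwise with cos θ = -4/5, sin θ = 3/5: (-5, 7) → (-1/5, -43/5); (1, 2) → (-2, -1); (-107/17, 194/17) → (-154/85, -1097/85); (30/17, -76/17) → (108/85, 394/85); (46/17, -78/17) → (10/17, 90/17)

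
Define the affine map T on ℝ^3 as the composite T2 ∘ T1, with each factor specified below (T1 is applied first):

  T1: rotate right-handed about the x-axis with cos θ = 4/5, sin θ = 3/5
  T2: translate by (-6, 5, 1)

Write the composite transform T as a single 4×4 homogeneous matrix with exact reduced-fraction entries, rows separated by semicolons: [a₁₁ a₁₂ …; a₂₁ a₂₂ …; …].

T = [1 0 0 -6; 0 4/5 -3/5 5; 0 3/5 4/5 1; 0 0 0 1]

T1 = [1 0 0 0; 0 4/5 -3/5 0; 0 3/5 4/5 0; 0 0 0 1]
T2·T1 = [1 0 0 -6; 0 4/5 -3/5 5; 0 3/5 4/5 1; 0 0 0 1]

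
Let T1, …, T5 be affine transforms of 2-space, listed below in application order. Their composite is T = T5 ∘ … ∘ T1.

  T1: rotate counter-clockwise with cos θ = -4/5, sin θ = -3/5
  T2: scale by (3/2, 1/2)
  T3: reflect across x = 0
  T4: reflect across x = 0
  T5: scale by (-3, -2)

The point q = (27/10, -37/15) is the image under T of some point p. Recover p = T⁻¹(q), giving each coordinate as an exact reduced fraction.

p = (-1, -7/3)

T1 = [-4/5 3/5 0; -3/5 -4/5 0; 0 0 1]
T2·T1 = [-6/5 9/10 0; -3/10 -2/5 0; 0 0 1]
T3·…·T1 = [6/5 -9/10 0; -3/10 -2/5 0; 0 0 1]
T4·…·T1 = [-6/5 9/10 0; -3/10 -2/5 0; 0 0 1]
T5·…·T1 = [18/5 -27/10 0; 3/5 4/5 0; 0 0 1]
det M = 9/2; M⁻¹ = [8/45 3/5 0; -2/15 4/5 0; 0 0 1]
M⁻¹ · (27/10, -37/15)ᵀ = (-1, -7/3)ᵀ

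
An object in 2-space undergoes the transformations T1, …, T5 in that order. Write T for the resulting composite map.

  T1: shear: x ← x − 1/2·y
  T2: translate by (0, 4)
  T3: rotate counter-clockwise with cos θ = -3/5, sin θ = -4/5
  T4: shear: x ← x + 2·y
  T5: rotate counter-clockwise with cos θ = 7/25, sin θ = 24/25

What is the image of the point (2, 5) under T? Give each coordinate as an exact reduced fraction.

T(p) = (41/10, -19/5)

T1 shear: x ← x − 1/2·y: (2, 5) → (-1/2, 5)
T2 translate by (0, 4): (-1/2, 5) → (-1/2, 9)
T3 rotate counter-clockwise with cos θ = -3/5, sin θ = -4/5: (-1/2, 9) → (15/2, -5)
T4 shear: x ← x + 2·y: (15/2, -5) → (-5/2, -5)
T5 rotate counter-clockwise with cos θ = 7/25, sin θ = 24/25: (-5/2, -5) → (41/10, -19/5)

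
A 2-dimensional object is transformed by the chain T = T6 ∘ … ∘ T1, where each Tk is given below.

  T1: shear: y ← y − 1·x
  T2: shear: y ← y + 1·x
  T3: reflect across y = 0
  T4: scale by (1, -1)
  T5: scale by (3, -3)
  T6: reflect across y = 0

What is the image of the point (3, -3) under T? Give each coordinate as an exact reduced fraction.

T(p) = (9, -9)

T1 shear: y ← y − 1·x: (3, -3) → (3, -6)
T2 shear: y ← y + 1·x: (3, -6) → (3, -3)
T3 reflect across y = 0: (3, -3) → (3, 3)
T4 scale by (1, -1): (3, 3) → (3, -3)
T5 scale by (3, -3): (3, -3) → (9, 9)
T6 reflect across y = 0: (9, 9) → (9, -9)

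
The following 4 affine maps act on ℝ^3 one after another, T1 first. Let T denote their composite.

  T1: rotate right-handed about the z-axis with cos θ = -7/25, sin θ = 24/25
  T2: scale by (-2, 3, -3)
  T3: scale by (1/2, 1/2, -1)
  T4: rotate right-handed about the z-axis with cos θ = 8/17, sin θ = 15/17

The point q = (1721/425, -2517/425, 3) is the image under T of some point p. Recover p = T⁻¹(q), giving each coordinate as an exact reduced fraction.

T1 = [-7/25 -24/25 0 0; 24/25 -7/25 0 0; 0 0 1 0; 0 0 0 1]
T2·T1 = [14/25 48/25 0 0; 72/25 -21/25 0 0; 0 0 -3 0; 0 0 0 1]
T3·…·T1 = [7/25 24/25 0 0; 36/25 -21/50 0 0; 0 0 3 0; 0 0 0 1]
T4·…·T1 = [-484/425 699/850 0 0; 393/425 276/425 0 0; 0 0 3 0; 0 0 0 1]
det M = -9/2; M⁻¹ = [-184/425 233/425 0 0; 262/425 968/1275 0 0; 0 0 1/3 0; 0 0 0 1]
M⁻¹ · (1721/425, -2517/425, 3)ᵀ = (-5, -2, 1)ᵀ

p = (-5, -2, 1)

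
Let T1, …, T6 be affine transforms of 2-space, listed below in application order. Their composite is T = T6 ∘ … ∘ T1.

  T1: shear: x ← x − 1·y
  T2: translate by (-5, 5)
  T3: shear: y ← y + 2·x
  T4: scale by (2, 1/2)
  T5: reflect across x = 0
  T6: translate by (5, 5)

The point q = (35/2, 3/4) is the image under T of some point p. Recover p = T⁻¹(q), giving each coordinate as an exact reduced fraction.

T1 = [1 -1 0; 0 1 0; 0 0 1]
T2·T1 = [1 -1 -5; 0 1 5; 0 0 1]
T3·…·T1 = [1 -1 -5; 2 -1 -5; 0 0 1]
T4·…·T1 = [2 -2 -10; 1 -1/2 -5/2; 0 0 1]
T5·…·T1 = [-2 2 10; 1 -1/2 -5/2; 0 0 1]
T6·…·T1 = [-2 2 15; 1 -1/2 5/2; 0 0 1]
det M = -1; M⁻¹ = [1/2 2 -25/2; 1 2 -20; 0 0 1]
M⁻¹ · (35/2, 3/4)ᵀ = (-9/4, -1)ᵀ

p = (-9/4, -1)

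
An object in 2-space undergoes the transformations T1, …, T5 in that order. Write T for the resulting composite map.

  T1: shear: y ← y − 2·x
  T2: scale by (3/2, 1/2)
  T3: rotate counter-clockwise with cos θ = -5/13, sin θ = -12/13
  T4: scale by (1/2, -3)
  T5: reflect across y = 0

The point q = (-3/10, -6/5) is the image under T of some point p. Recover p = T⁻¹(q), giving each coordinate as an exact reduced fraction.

T1 = [1 0 0; -2 1 0; 0 0 1]
T2·T1 = [3/2 0 0; -1 1/2 0; 0 0 1]
T3·…·T1 = [-3/2 6/13 0; -1 -5/26 0; 0 0 1]
T4·…·T1 = [-3/4 3/13 0; 3 15/26 0; 0 0 1]
T5·…·T1 = [-3/4 3/13 0; -3 -15/26 0; 0 0 1]
det M = 9/8; M⁻¹ = [-20/39 -8/39 0; 8/3 -2/3 0; 0 0 1]
M⁻¹ · (-3/10, -6/5)ᵀ = (2/5, 0)ᵀ

p = (2/5, 0)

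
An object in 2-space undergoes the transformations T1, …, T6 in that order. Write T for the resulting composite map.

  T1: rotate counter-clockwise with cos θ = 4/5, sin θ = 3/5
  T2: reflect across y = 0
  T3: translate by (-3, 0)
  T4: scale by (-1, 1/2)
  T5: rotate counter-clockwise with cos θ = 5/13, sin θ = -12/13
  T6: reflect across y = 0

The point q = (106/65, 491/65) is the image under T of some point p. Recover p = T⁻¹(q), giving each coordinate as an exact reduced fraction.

p = (-2, 5)

T1 = [4/5 -3/5 0; 3/5 4/5 0; 0 0 1]
T2·T1 = [4/5 -3/5 0; -3/5 -4/5 0; 0 0 1]
T3·…·T1 = [4/5 -3/5 -3; -3/5 -4/5 0; 0 0 1]
T4·…·T1 = [-4/5 3/5 3; -3/10 -2/5 0; 0 0 1]
T5·…·T1 = [-38/65 -9/65 15/13; 81/130 -46/65 -36/13; 0 0 1]
T6·…·T1 = [-38/65 -9/65 15/13; -81/130 46/65 36/13; 0 0 1]
det M = -1/2; M⁻¹ = [-92/65 -18/65 12/5; -81/65 76/65 -9/5; 0 0 1]
M⁻¹ · (106/65, 491/65)ᵀ = (-2, 5)ᵀ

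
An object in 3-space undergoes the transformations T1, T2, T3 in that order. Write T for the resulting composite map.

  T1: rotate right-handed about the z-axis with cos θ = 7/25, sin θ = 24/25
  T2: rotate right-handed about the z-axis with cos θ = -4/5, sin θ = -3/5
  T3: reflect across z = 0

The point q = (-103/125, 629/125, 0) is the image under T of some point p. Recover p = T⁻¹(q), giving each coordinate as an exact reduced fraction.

T1 = [7/25 -24/25 0 0; 24/25 7/25 0 0; 0 0 1 0; 0 0 0 1]
T2·T1 = [44/125 117/125 0 0; -117/125 44/125 0 0; 0 0 1 0; 0 0 0 1]
T3·…·T1 = [44/125 117/125 0 0; -117/125 44/125 0 0; 0 0 -1 0; 0 0 0 1]
det M = -1; M⁻¹ = [44/125 -117/125 0 0; 117/125 44/125 0 0; 0 0 -1 0; 0 0 0 1]
M⁻¹ · (-103/125, 629/125, 0)ᵀ = (-5, 1, 0)ᵀ

p = (-5, 1, 0)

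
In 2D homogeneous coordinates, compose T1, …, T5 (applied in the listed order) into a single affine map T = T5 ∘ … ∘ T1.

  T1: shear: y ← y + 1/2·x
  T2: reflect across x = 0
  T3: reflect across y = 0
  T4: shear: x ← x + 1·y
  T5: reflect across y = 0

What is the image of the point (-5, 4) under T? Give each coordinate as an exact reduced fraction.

T1 shear: y ← y + 1/2·x: (-5, 4) → (-5, 3/2)
T2 reflect across x = 0: (-5, 3/2) → (5, 3/2)
T3 reflect across y = 0: (5, 3/2) → (5, -3/2)
T4 shear: x ← x + 1·y: (5, -3/2) → (7/2, -3/2)
T5 reflect across y = 0: (7/2, -3/2) → (7/2, 3/2)

T(p) = (7/2, 3/2)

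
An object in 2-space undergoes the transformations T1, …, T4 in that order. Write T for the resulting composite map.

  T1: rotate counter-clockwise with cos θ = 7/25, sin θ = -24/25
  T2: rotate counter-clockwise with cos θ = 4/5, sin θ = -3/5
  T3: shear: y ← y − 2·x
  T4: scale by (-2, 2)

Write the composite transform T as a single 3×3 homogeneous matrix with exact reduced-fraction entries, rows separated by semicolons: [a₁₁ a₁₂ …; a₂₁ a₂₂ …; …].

T = [88/125 -234/125 0; -58/125 -556/125 0; 0 0 1]

T1 = [7/25 24/25 0; -24/25 7/25 0; 0 0 1]
T2·T1 = [-44/125 117/125 0; -117/125 -44/125 0; 0 0 1]
T3·…·T1 = [-44/125 117/125 0; -29/125 -278/125 0; 0 0 1]
T4·…·T1 = [88/125 -234/125 0; -58/125 -556/125 0; 0 0 1]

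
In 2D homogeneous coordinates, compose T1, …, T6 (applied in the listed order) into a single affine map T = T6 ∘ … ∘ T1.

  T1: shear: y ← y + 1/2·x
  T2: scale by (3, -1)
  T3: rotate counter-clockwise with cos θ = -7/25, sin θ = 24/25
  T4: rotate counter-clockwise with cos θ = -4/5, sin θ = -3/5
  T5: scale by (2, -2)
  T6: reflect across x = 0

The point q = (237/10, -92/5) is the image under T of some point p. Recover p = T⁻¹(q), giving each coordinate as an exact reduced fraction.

p = (-5, 9/4)

T1 = [1 0 0; 1/2 1 0; 0 0 1]
T2·T1 = [3 0 0; -1/2 -1 0; 0 0 1]
T3·…·T1 = [-9/25 24/25 0; 151/50 7/25 0; 0 0 1]
T4·…·T1 = [21/10 -3/5 0; -11/5 -4/5 0; 0 0 1]
T5·…·T1 = [21/5 -6/5 0; 22/5 8/5 0; 0 0 1]
T6·…·T1 = [-21/5 6/5 0; 22/5 8/5 0; 0 0 1]
det M = -12; M⁻¹ = [-2/15 1/10 0; 11/30 7/20 0; 0 0 1]
M⁻¹ · (237/10, -92/5)ᵀ = (-5, 9/4)ᵀ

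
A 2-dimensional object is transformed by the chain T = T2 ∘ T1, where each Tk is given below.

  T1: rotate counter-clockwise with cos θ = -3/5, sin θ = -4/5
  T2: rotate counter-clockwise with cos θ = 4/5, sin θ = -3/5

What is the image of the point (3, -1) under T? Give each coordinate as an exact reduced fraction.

T1 rotate counter-clockwise with cos θ = -3/5, sin θ = -4/5: (3, -1) → (-13/5, -9/5)
T2 rotate counter-clockwise with cos θ = 4/5, sin θ = -3/5: (-13/5, -9/5) → (-79/25, 3/25)

T(p) = (-79/25, 3/25)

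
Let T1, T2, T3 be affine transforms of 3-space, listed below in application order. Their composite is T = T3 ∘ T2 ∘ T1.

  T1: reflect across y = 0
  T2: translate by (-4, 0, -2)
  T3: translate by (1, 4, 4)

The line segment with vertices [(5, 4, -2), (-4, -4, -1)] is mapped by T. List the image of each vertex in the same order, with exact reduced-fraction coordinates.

image vertices: (2, 0, 0), (-7, 8, 1)

T1 reflect across y = 0: (5, 4, -2) → (5, -4, -2); (-4, -4, -1) → (-4, 4, -1)
T2 translate by (-4, 0, -2): (5, -4, -2) → (1, -4, -4); (-4, 4, -1) → (-8, 4, -3)
T3 translate by (1, 4, 4): (1, -4, -4) → (2, 0, 0); (-8, 4, -3) → (-7, 8, 1)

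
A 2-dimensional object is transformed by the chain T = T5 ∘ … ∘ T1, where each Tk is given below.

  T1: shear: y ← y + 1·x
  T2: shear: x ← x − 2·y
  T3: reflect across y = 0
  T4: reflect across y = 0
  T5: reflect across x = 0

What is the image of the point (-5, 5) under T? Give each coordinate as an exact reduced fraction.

T(p) = (5, 0)

T1 shear: y ← y + 1·x: (-5, 5) → (-5, 0)
T2 shear: x ← x − 2·y: (-5, 0) → (-5, 0)
T3 reflect across y = 0: (-5, 0) → (-5, 0)
T4 reflect across y = 0: (-5, 0) → (-5, 0)
T5 reflect across x = 0: (-5, 0) → (5, 0)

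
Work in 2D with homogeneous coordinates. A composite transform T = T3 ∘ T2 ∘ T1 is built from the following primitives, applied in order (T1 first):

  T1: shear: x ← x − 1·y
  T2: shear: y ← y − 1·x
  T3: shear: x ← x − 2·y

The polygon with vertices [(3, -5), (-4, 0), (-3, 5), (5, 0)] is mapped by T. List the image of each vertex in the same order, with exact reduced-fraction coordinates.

T1 shear: x ← x − 1·y: (3, -5) → (8, -5); (-4, 0) → (-4, 0); (-3, 5) → (-8, 5); (5, 0) → (5, 0)
T2 shear: y ← y − 1·x: (8, -5) → (8, -13); (-4, 0) → (-4, 4); (-8, 5) → (-8, 13); (5, 0) → (5, -5)
T3 shear: x ← x − 2·y: (8, -13) → (34, -13); (-4, 4) → (-12, 4); (-8, 13) → (-34, 13); (5, -5) → (15, -5)

image vertices: (34, -13), (-12, 4), (-34, 13), (15, -5)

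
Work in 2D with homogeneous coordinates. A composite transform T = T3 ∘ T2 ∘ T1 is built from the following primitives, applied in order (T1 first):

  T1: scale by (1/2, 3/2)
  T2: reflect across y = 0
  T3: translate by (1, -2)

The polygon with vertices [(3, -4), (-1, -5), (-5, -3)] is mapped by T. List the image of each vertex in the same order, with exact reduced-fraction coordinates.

T1 scale by (1/2, 3/2): (3, -4) → (3/2, -6); (-1, -5) → (-1/2, -15/2); (-5, -3) → (-5/2, -9/2)
T2 reflect across y = 0: (3/2, -6) → (3/2, 6); (-1/2, -15/2) → (-1/2, 15/2); (-5/2, -9/2) → (-5/2, 9/2)
T3 translate by (1, -2): (3/2, 6) → (5/2, 4); (-1/2, 15/2) → (1/2, 11/2); (-5/2, 9/2) → (-3/2, 5/2)

image vertices: (5/2, 4), (1/2, 11/2), (-3/2, 5/2)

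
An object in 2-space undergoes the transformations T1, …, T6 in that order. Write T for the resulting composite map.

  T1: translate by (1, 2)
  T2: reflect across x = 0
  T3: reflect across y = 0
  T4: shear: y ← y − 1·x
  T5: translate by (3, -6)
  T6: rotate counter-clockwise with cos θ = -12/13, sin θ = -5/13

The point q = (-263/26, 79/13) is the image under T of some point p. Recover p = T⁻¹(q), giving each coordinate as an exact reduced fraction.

T1 = [1 0 1; 0 1 2; 0 0 1]
T2·T1 = [-1 0 -1; 0 1 2; 0 0 1]
T3·…·T1 = [-1 0 -1; 0 -1 -2; 0 0 1]
T4·…·T1 = [-1 0 -1; 1 -1 -1; 0 0 1]
T5·…·T1 = [-1 0 2; 1 -1 -7; 0 0 1]
T6·…·T1 = [17/13 -5/13 -59/13; -7/13 12/13 74/13; 0 0 1]
det M = 1; M⁻¹ = [12/13 5/13 2; 7/13 17/13 -5; 0 0 1]
M⁻¹ · (-263/26, 79/13)ᵀ = (-5, -5/2)ᵀ

p = (-5, -5/2)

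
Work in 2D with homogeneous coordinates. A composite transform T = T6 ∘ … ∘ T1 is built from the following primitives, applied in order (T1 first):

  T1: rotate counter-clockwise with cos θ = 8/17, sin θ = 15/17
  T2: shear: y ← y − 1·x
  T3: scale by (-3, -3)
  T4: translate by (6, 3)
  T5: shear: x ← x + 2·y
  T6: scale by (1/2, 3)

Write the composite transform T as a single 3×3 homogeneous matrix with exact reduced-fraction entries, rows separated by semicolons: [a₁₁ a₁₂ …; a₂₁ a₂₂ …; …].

T1 = [8/17 -15/17 0; 15/17 8/17 0; 0 0 1]
T2·T1 = [8/17 -15/17 0; 7/17 23/17 0; 0 0 1]
T3·…·T1 = [-24/17 45/17 0; -21/17 -69/17 0; 0 0 1]
T4·…·T1 = [-24/17 45/17 6; -21/17 -69/17 3; 0 0 1]
T5·…·T1 = [-66/17 -93/17 12; -21/17 -69/17 3; 0 0 1]
T6·…·T1 = [-33/17 -93/34 6; -63/17 -207/17 9; 0 0 1]

T = [-33/17 -93/34 6; -63/17 -207/17 9; 0 0 1]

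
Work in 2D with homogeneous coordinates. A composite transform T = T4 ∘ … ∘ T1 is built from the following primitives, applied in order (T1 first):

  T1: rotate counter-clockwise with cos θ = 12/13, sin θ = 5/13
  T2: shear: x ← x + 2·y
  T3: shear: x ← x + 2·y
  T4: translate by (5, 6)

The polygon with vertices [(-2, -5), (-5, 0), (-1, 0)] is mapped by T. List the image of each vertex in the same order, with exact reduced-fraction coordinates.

T1 rotate counter-clockwise with cos θ = 12/13, sin θ = 5/13: (-2, -5) → (1/13, -70/13); (-5, 0) → (-60/13, -25/13); (-1, 0) → (-12/13, -5/13)
T2 shear: x ← x + 2·y: (1/13, -70/13) → (-139/13, -70/13); (-60/13, -25/13) → (-110/13, -25/13); (-12/13, -5/13) → (-22/13, -5/13)
T3 shear: x ← x + 2·y: (-139/13, -70/13) → (-279/13, -70/13); (-110/13, -25/13) → (-160/13, -25/13); (-22/13, -5/13) → (-32/13, -5/13)
T4 translate by (5, 6): (-279/13, -70/13) → (-214/13, 8/13); (-160/13, -25/13) → (-95/13, 53/13); (-32/13, -5/13) → (33/13, 73/13)

image vertices: (-214/13, 8/13), (-95/13, 53/13), (33/13, 73/13)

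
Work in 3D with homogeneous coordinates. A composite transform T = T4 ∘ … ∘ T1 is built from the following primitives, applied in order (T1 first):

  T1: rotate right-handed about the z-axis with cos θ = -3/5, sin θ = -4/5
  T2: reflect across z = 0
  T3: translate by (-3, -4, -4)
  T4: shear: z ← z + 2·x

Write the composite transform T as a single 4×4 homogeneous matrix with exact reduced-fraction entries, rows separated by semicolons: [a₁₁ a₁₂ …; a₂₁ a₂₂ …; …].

T1 = [-3/5 4/5 0 0; -4/5 -3/5 0 0; 0 0 1 0; 0 0 0 1]
T2·T1 = [-3/5 4/5 0 0; -4/5 -3/5 0 0; 0 0 -1 0; 0 0 0 1]
T3·…·T1 = [-3/5 4/5 0 -3; -4/5 -3/5 0 -4; 0 0 -1 -4; 0 0 0 1]
T4·…·T1 = [-3/5 4/5 0 -3; -4/5 -3/5 0 -4; -6/5 8/5 -1 -10; 0 0 0 1]

T = [-3/5 4/5 0 -3; -4/5 -3/5 0 -4; -6/5 8/5 -1 -10; 0 0 0 1]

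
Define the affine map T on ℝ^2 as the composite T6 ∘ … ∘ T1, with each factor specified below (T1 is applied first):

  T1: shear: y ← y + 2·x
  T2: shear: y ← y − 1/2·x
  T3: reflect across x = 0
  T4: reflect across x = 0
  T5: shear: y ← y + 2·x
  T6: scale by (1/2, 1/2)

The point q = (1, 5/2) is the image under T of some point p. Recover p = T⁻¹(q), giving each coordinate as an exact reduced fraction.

p = (2, -2)

T1 = [1 0 0; 2 1 0; 0 0 1]
T2·T1 = [1 0 0; 3/2 1 0; 0 0 1]
T3·…·T1 = [-1 0 0; 3/2 1 0; 0 0 1]
T4·…·T1 = [1 0 0; 3/2 1 0; 0 0 1]
T5·…·T1 = [1 0 0; 7/2 1 0; 0 0 1]
T6·…·T1 = [1/2 0 0; 7/4 1/2 0; 0 0 1]
det M = 1/4; M⁻¹ = [2 0 0; -7 2 0; 0 0 1]
M⁻¹ · (1, 5/2)ᵀ = (2, -2)ᵀ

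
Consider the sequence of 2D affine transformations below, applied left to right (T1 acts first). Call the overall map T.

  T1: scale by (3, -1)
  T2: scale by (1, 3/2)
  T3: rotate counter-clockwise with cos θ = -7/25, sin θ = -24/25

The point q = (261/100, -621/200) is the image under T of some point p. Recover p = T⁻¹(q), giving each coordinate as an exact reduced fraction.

p = (3/4, -9/4)

T1 = [3 0 0; 0 -1 0; 0 0 1]
T2·T1 = [3 0 0; 0 -3/2 0; 0 0 1]
T3·…·T1 = [-21/25 -36/25 0; -72/25 21/50 0; 0 0 1]
det M = -9/2; M⁻¹ = [-7/75 -8/25 0; -16/25 14/75 0; 0 0 1]
M⁻¹ · (261/100, -621/200)ᵀ = (3/4, -9/4)ᵀ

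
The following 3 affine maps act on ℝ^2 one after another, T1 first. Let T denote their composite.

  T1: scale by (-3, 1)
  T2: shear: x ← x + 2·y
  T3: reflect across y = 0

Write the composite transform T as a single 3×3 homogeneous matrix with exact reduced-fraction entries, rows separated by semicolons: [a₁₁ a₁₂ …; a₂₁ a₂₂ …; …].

T = [-3 2 0; 0 -1 0; 0 0 1]

T1 = [-3 0 0; 0 1 0; 0 0 1]
T2·T1 = [-3 2 0; 0 1 0; 0 0 1]
T3·…·T1 = [-3 2 0; 0 -1 0; 0 0 1]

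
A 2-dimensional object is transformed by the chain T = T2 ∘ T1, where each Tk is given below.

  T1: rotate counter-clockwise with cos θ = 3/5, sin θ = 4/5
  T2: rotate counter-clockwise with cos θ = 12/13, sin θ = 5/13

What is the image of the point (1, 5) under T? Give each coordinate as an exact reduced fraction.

T(p) = (-23/5, 11/5)

T1 rotate counter-clockwise with cos θ = 3/5, sin θ = 4/5: (1, 5) → (-17/5, 19/5)
T2 rotate counter-clockwise with cos θ = 12/13, sin θ = 5/13: (-17/5, 19/5) → (-23/5, 11/5)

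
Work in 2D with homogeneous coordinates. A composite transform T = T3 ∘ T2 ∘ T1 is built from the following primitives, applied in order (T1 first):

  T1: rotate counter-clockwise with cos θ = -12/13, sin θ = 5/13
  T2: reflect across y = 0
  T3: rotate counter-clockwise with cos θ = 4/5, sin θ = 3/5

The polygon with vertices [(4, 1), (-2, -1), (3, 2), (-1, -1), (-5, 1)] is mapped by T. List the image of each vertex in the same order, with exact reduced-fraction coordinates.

T1 rotate counter-clockwise with cos θ = -12/13, sin θ = 5/13: (4, 1) → (-53/13, 8/13); (-2, -1) → (29/13, 2/13); (3, 2) → (-46/13, -9/13); (-1, -1) → (17/13, 7/13); (-5, 1) → (55/13, -37/13)
T2 reflect across y = 0: (-53/13, 8/13) → (-53/13, -8/13); (29/13, 2/13) → (29/13, -2/13); (-46/13, -9/13) → (-46/13, 9/13); (17/13, 7/13) → (17/13, -7/13); (55/13, -37/13) → (55/13, 37/13)
T3 rotate counter-clockwise with cos θ = 4/5, sin θ = 3/5: (-53/13, -8/13) → (-188/65, -191/65); (29/13, -2/13) → (122/65, 79/65); (-46/13, 9/13) → (-211/65, -102/65); (17/13, -7/13) → (89/65, 23/65); (55/13, 37/13) → (109/65, 313/65)

image vertices: (-188/65, -191/65), (122/65, 79/65), (-211/65, -102/65), (89/65, 23/65), (109/65, 313/65)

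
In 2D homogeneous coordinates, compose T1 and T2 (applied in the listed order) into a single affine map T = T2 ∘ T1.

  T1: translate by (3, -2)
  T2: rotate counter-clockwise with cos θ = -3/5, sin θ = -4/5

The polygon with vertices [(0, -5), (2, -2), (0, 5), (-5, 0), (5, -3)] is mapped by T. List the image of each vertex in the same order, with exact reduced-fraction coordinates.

image vertices: (-37/5, 9/5), (-31/5, -8/5), (3/5, -21/5), (-2/5, 14/5), (-44/5, -17/5)

T1 translate by (3, -2): (0, -5) → (3, -7); (2, -2) → (5, -4); (0, 5) → (3, 3); (-5, 0) → (-2, -2); (5, -3) → (8, -5)
T2 rotate counter-clockwise with cos θ = -3/5, sin θ = -4/5: (3, -7) → (-37/5, 9/5); (5, -4) → (-31/5, -8/5); (3, 3) → (3/5, -21/5); (-2, -2) → (-2/5, 14/5); (8, -5) → (-44/5, -17/5)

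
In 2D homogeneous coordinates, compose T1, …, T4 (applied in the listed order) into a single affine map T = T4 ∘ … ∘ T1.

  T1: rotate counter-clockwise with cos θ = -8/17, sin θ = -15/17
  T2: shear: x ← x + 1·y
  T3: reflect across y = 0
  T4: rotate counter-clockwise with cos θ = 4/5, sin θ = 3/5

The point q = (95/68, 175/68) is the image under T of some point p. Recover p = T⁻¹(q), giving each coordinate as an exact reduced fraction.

T1 = [-8/17 15/17 0; -15/17 -8/17 0; 0 0 1]
T2·T1 = [-23/17 7/17 0; -15/17 -8/17 0; 0 0 1]
T3·…·T1 = [-23/17 7/17 0; 15/17 8/17 0; 0 0 1]
T4·…·T1 = [-137/85 4/85 0; -9/85 53/85 0; 0 0 1]
det M = -1; M⁻¹ = [-53/85 4/85 0; -9/85 137/85 0; 0 0 1]
M⁻¹ · (95/68, 175/68)ᵀ = (-3/4, 4)ᵀ

p = (-3/4, 4)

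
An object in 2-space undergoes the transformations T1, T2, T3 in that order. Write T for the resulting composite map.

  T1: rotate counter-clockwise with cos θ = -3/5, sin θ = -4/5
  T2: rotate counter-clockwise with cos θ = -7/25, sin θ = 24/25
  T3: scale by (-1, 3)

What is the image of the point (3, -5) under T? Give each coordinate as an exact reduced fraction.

T1 rotate counter-clockwise with cos θ = -3/5, sin θ = -4/5: (3, -5) → (-29/5, 3/5)
T2 rotate counter-clockwise with cos θ = -7/25, sin θ = 24/25: (-29/5, 3/5) → (131/125, -717/125)
T3 scale by (-1, 3): (131/125, -717/125) → (-131/125, -2151/125)

T(p) = (-131/125, -2151/125)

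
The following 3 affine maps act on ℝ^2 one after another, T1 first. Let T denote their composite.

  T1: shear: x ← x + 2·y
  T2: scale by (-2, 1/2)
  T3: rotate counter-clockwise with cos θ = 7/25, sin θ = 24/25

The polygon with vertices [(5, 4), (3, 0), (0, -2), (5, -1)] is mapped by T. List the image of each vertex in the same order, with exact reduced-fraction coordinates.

image vertices: (-46/5, -122/5), (-42/25, -144/25), (16/5, 37/5), (-6/5, -59/10)

T1 shear: x ← x + 2·y: (5, 4) → (13, 4); (3, 0) → (3, 0); (0, -2) → (-4, -2); (5, -1) → (3, -1)
T2 scale by (-2, 1/2): (13, 4) → (-26, 2); (3, 0) → (-6, 0); (-4, -2) → (8, -1); (3, -1) → (-6, -1/2)
T3 rotate counter-clockwise with cos θ = 7/25, sin θ = 24/25: (-26, 2) → (-46/5, -122/5); (-6, 0) → (-42/25, -144/25); (8, -1) → (16/5, 37/5); (-6, -1/2) → (-6/5, -59/10)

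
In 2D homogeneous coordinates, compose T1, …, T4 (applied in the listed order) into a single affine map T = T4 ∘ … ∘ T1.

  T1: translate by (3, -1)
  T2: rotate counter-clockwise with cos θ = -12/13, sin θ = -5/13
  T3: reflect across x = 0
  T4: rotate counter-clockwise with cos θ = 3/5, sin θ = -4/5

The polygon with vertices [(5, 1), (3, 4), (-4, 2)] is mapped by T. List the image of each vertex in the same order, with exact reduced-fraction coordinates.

T1 translate by (3, -1): (5, 1) → (8, 0); (3, 4) → (6, 3); (-4, 2) → (-1, 1)
T2 rotate counter-clockwise with cos θ = -12/13, sin θ = -5/13: (8, 0) → (-96/13, -40/13); (6, 3) → (-57/13, -66/13); (-1, 1) → (17/13, -7/13)
T3 reflect across x = 0: (-96/13, -40/13) → (96/13, -40/13); (-57/13, -66/13) → (57/13, -66/13); (17/13, -7/13) → (-17/13, -7/13)
T4 rotate counter-clockwise with cos θ = 3/5, sin θ = -4/5: (96/13, -40/13) → (128/65, -504/65); (57/13, -66/13) → (-93/65, -426/65); (-17/13, -7/13) → (-79/65, 47/65)

image vertices: (128/65, -504/65), (-93/65, -426/65), (-79/65, 47/65)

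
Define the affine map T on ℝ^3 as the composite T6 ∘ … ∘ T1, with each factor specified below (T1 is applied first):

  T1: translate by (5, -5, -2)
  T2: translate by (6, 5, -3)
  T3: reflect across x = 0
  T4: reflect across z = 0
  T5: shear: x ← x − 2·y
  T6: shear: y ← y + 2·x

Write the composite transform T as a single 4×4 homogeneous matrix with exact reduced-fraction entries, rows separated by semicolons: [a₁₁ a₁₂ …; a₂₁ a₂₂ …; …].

T1 = [1 0 0 5; 0 1 0 -5; 0 0 1 -2; 0 0 0 1]
T2·T1 = [1 0 0 11; 0 1 0 0; 0 0 1 -5; 0 0 0 1]
T3·…·T1 = [-1 0 0 -11; 0 1 0 0; 0 0 1 -5; 0 0 0 1]
T4·…·T1 = [-1 0 0 -11; 0 1 0 0; 0 0 -1 5; 0 0 0 1]
T5·…·T1 = [-1 -2 0 -11; 0 1 0 0; 0 0 -1 5; 0 0 0 1]
T6·…·T1 = [-1 -2 0 -11; -2 -3 0 -22; 0 0 -1 5; 0 0 0 1]

T = [-1 -2 0 -11; -2 -3 0 -22; 0 0 -1 5; 0 0 0 1]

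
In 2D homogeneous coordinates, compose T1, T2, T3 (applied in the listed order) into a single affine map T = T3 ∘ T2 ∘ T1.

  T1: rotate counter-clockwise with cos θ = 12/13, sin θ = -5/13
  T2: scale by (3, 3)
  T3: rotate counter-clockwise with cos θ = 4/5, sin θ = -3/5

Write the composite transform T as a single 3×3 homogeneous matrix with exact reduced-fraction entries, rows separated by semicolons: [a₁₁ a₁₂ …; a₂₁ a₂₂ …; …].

T1 = [12/13 5/13 0; -5/13 12/13 0; 0 0 1]
T2·T1 = [36/13 15/13 0; -15/13 36/13 0; 0 0 1]
T3·…·T1 = [99/65 168/65 0; -168/65 99/65 0; 0 0 1]

T = [99/65 168/65 0; -168/65 99/65 0; 0 0 1]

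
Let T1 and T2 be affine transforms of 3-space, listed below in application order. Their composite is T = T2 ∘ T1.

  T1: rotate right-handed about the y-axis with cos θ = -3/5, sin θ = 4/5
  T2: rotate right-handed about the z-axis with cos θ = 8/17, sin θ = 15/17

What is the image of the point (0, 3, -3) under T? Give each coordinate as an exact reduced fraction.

T1 rotate right-handed about the y-axis with cos θ = -3/5, sin θ = 4/5: (0, 3, -3) → (-12/5, 3, 9/5)
T2 rotate right-handed about the z-axis with cos θ = 8/17, sin θ = 15/17: (-12/5, 3, 9/5) → (-321/85, -12/17, 9/5)

T(p) = (-321/85, -12/17, 9/5)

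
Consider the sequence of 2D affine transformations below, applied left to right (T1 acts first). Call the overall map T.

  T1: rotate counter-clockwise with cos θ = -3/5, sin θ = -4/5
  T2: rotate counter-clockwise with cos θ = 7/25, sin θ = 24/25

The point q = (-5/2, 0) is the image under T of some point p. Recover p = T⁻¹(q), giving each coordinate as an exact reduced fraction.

p = (-3/2, -2)

T1 = [-3/5 4/5 0; -4/5 -3/5 0; 0 0 1]
T2·T1 = [3/5 4/5 0; -4/5 3/5 0; 0 0 1]
det M = 1; M⁻¹ = [3/5 -4/5 0; 4/5 3/5 0; 0 0 1]
M⁻¹ · (-5/2, 0)ᵀ = (-3/2, -2)ᵀ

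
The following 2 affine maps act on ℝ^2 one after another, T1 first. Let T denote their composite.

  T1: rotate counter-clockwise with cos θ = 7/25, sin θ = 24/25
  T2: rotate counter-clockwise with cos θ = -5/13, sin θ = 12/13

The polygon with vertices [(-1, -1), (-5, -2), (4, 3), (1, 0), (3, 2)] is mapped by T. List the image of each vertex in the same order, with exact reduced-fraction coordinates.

T1 rotate counter-clockwise with cos θ = 7/25, sin θ = 24/25: (-1, -1) → (17/25, -31/25); (-5, -2) → (13/25, -134/25); (4, 3) → (-44/25, 117/25); (1, 0) → (7/25, 24/25); (3, 2) → (-27/25, 86/25)
T2 rotate counter-clockwise with cos θ = -5/13, sin θ = 12/13: (17/25, -31/25) → (287/325, 359/325); (13/25, -134/25) → (1543/325, 826/325); (-44/25, 117/25) → (-1184/325, -1113/325); (7/25, 24/25) → (-323/325, -36/325); (-27/25, 86/25) → (-69/25, -58/25)

image vertices: (287/325, 359/325), (1543/325, 826/325), (-1184/325, -1113/325), (-323/325, -36/325), (-69/25, -58/25)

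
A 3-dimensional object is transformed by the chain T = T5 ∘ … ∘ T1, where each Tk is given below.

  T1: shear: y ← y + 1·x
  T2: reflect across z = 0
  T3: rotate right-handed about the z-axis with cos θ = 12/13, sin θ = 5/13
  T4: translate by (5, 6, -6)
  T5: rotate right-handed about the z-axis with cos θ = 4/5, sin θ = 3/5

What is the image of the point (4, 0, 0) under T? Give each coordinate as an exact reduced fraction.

T1 shear: y ← y + 1·x: (4, 0, 0) → (4, 4, 0)
T2 reflect across z = 0: (4, 4, 0) → (4, 4, 0)
T3 rotate right-handed about the z-axis with cos θ = 12/13, sin θ = 5/13: (4, 4, 0) → (28/13, 68/13, 0)
T4 translate by (5, 6, -6): (28/13, 68/13, 0) → (93/13, 146/13, -6)
T5 rotate right-handed about the z-axis with cos θ = 4/5, sin θ = 3/5: (93/13, 146/13, -6) → (-66/65, 863/65, -6)

T(p) = (-66/65, 863/65, -6)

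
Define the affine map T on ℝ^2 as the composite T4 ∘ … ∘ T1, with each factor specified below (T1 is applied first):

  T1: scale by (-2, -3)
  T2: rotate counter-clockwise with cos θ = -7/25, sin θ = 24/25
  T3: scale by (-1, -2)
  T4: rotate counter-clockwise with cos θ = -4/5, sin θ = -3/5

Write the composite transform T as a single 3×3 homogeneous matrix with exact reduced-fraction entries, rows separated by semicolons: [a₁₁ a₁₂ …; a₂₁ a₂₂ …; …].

T = [344/125 162/125 0; -342/125 384/125 0; 0 0 1]

T1 = [-2 0 0; 0 -3 0; 0 0 1]
T2·T1 = [14/25 72/25 0; -48/25 21/25 0; 0 0 1]
T3·…·T1 = [-14/25 -72/25 0; 96/25 -42/25 0; 0 0 1]
T4·…·T1 = [344/125 162/125 0; -342/125 384/125 0; 0 0 1]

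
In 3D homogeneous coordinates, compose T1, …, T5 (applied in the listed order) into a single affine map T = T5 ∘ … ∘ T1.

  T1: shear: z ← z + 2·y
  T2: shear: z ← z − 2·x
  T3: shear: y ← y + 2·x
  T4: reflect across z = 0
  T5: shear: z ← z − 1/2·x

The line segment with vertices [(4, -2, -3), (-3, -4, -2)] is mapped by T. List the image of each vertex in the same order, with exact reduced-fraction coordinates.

T1 shear: z ← z + 2·y: (4, -2, -3) → (4, -2, -7); (-3, -4, -2) → (-3, -4, -10)
T2 shear: z ← z − 2·x: (4, -2, -7) → (4, -2, -15); (-3, -4, -10) → (-3, -4, -4)
T3 shear: y ← y + 2·x: (4, -2, -15) → (4, 6, -15); (-3, -4, -4) → (-3, -10, -4)
T4 reflect across z = 0: (4, 6, -15) → (4, 6, 15); (-3, -10, -4) → (-3, -10, 4)
T5 shear: z ← z − 1/2·x: (4, 6, 15) → (4, 6, 13); (-3, -10, 4) → (-3, -10, 11/2)

image vertices: (4, 6, 13), (-3, -10, 11/2)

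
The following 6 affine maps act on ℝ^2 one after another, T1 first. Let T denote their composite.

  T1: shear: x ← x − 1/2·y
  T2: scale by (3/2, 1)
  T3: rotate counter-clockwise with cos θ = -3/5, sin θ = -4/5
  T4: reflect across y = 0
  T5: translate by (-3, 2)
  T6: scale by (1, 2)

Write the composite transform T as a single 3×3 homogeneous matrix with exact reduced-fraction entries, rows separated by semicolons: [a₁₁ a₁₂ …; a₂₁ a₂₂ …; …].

T = [-9/10 5/4 -3; 12/5 0 4; 0 0 1]

T1 = [1 -1/2 0; 0 1 0; 0 0 1]
T2·T1 = [3/2 -3/4 0; 0 1 0; 0 0 1]
T3·…·T1 = [-9/10 5/4 0; -6/5 0 0; 0 0 1]
T4·…·T1 = [-9/10 5/4 0; 6/5 0 0; 0 0 1]
T5·…·T1 = [-9/10 5/4 -3; 6/5 0 2; 0 0 1]
T6·…·T1 = [-9/10 5/4 -3; 12/5 0 4; 0 0 1]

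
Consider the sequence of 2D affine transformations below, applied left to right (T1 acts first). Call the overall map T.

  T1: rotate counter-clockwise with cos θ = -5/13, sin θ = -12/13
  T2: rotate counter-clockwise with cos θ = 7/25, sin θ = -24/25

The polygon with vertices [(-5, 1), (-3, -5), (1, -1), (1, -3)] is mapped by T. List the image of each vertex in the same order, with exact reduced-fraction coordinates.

T1 rotate counter-clockwise with cos θ = -5/13, sin θ = -12/13: (-5, 1) → (37/13, 55/13); (-3, -5) → (-45/13, 61/13); (1, -1) → (-17/13, -7/13); (1, -3) → (-41/13, 3/13)
T2 rotate counter-clockwise with cos θ = 7/25, sin θ = -24/25: (37/13, 55/13) → (1579/325, -503/325); (-45/13, 61/13) → (1149/325, 1507/325); (-17/13, -7/13) → (-287/325, 359/325); (-41/13, 3/13) → (-43/65, 201/65)

image vertices: (1579/325, -503/325), (1149/325, 1507/325), (-287/325, 359/325), (-43/65, 201/65)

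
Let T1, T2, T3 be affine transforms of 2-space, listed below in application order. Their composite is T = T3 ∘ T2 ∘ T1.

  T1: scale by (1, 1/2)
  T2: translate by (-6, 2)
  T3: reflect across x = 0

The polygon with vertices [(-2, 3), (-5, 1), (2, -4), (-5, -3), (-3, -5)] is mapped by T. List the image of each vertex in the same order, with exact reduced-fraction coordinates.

image vertices: (8, 7/2), (11, 5/2), (4, 0), (11, 1/2), (9, -1/2)

T1 scale by (1, 1/2): (-2, 3) → (-2, 3/2); (-5, 1) → (-5, 1/2); (2, -4) → (2, -2); (-5, -3) → (-5, -3/2); (-3, -5) → (-3, -5/2)
T2 translate by (-6, 2): (-2, 3/2) → (-8, 7/2); (-5, 1/2) → (-11, 5/2); (2, -2) → (-4, 0); (-5, -3/2) → (-11, 1/2); (-3, -5/2) → (-9, -1/2)
T3 reflect across x = 0: (-8, 7/2) → (8, 7/2); (-11, 5/2) → (11, 5/2); (-4, 0) → (4, 0); (-11, 1/2) → (11, 1/2); (-9, -1/2) → (9, -1/2)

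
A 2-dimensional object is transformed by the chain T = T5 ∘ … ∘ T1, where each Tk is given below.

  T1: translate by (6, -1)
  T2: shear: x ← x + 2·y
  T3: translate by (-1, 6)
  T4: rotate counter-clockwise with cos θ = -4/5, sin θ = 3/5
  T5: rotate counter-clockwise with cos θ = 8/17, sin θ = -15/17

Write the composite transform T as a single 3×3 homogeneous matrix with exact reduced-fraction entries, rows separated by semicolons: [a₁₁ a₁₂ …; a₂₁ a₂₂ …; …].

T1 = [1 0 6; 0 1 -1; 0 0 1]
T2·T1 = [1 2 4; 0 1 -1; 0 0 1]
T3·…·T1 = [1 2 3; 0 1 5; 0 0 1]
T4·…·T1 = [-4/5 -11/5 -27/5; 3/5 2/5 -11/5; 0 0 1]
T5·…·T1 = [13/85 -58/85 -381/85; 84/85 181/85 317/85; 0 0 1]

T = [13/85 -58/85 -381/85; 84/85 181/85 317/85; 0 0 1]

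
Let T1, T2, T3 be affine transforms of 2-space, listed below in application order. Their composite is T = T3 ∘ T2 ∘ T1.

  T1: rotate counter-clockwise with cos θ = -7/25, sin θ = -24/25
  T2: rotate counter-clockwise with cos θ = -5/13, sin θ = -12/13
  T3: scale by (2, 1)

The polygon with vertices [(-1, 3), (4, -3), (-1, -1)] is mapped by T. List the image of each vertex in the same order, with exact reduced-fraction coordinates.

T1 rotate counter-clockwise with cos θ = -7/25, sin θ = -24/25: (-1, 3) → (79/25, 3/25); (4, -3) → (-4, -3); (-1, -1) → (-17/25, 31/25)
T2 rotate counter-clockwise with cos θ = -5/13, sin θ = -12/13: (79/25, 3/25) → (-359/325, -963/325); (-4, -3) → (-16/13, 63/13); (-17/25, 31/25) → (457/325, 49/325)
T3 scale by (2, 1): (-359/325, -963/325) → (-718/325, -963/325); (-16/13, 63/13) → (-32/13, 63/13); (457/325, 49/325) → (914/325, 49/325)

image vertices: (-718/325, -963/325), (-32/13, 63/13), (914/325, 49/325)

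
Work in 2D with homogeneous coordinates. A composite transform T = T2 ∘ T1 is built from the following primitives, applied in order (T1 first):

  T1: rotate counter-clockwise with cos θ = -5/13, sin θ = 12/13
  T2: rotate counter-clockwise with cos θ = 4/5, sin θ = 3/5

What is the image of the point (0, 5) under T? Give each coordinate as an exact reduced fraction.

T1 rotate counter-clockwise with cos θ = -5/13, sin θ = 12/13: (0, 5) → (-60/13, -25/13)
T2 rotate counter-clockwise with cos θ = 4/5, sin θ = 3/5: (-60/13, -25/13) → (-33/13, -56/13)

T(p) = (-33/13, -56/13)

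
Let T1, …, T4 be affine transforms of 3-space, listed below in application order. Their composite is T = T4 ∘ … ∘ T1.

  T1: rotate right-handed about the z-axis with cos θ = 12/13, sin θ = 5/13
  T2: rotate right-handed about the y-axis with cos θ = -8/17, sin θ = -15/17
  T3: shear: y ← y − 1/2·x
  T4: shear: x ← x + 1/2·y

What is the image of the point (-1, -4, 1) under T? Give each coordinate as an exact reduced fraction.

T1 rotate right-handed about the z-axis with cos θ = 12/13, sin θ = 5/13: (-1, -4, 1) → (8/13, -53/13, 1)
T2 rotate right-handed about the y-axis with cos θ = -8/17, sin θ = -15/17: (8/13, -53/13, 1) → (-259/221, -53/13, 16/221)
T3 shear: y ← y − 1/2·x: (-259/221, -53/13, 16/221) → (-259/221, -1543/442, 16/221)
T4 shear: x ← x + 1/2·y: (-259/221, -1543/442, 16/221) → (-2579/884, -1543/442, 16/221)

T(p) = (-2579/884, -1543/442, 16/221)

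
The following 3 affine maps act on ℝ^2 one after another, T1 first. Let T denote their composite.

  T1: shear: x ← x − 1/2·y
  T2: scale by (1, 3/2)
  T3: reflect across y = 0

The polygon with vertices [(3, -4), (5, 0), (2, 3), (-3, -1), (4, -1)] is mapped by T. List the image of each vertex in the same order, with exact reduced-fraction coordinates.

image vertices: (5, 6), (5, 0), (1/2, -9/2), (-5/2, 3/2), (9/2, 3/2)

T1 shear: x ← x − 1/2·y: (3, -4) → (5, -4); (5, 0) → (5, 0); (2, 3) → (1/2, 3); (-3, -1) → (-5/2, -1); (4, -1) → (9/2, -1)
T2 scale by (1, 3/2): (5, -4) → (5, -6); (5, 0) → (5, 0); (1/2, 3) → (1/2, 9/2); (-5/2, -1) → (-5/2, -3/2); (9/2, -1) → (9/2, -3/2)
T3 reflect across y = 0: (5, -6) → (5, 6); (5, 0) → (5, 0); (1/2, 9/2) → (1/2, -9/2); (-5/2, -3/2) → (-5/2, 3/2); (9/2, -3/2) → (9/2, 3/2)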